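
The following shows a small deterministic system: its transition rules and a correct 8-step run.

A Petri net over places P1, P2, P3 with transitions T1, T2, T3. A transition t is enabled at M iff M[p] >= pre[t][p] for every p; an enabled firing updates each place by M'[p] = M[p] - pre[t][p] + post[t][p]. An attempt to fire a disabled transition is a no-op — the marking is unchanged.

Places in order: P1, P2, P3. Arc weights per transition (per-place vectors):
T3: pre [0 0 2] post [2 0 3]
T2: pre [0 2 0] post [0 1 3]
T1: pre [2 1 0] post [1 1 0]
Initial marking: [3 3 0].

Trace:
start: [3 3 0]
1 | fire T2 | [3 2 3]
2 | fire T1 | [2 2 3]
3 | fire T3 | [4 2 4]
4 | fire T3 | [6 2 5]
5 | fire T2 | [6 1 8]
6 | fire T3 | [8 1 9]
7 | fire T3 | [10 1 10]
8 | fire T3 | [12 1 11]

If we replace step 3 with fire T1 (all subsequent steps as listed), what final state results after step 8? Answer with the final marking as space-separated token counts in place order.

9 1 10

(re-executing from step 3 with the substitution; state before step 3: [2 2 3])
3 | fire T1 | [1 2 3]
4 | fire T3 | [3 2 4]
5 | fire T2 | [3 1 7]
6 | fire T3 | [5 1 8]
7 | fire T3 | [7 1 9]
8 | fire T3 | [9 1 10]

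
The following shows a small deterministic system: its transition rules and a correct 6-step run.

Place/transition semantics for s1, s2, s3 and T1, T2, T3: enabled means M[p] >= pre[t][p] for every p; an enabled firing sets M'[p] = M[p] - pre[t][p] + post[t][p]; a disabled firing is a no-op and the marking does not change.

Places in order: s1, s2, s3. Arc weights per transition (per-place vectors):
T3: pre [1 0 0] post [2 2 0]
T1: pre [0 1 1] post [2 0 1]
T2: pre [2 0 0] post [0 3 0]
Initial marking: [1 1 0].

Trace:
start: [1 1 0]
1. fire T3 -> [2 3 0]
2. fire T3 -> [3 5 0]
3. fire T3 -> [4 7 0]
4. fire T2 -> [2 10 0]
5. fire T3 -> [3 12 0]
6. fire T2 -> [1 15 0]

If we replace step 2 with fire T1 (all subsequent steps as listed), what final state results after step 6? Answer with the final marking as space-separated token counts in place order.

0 13 0

(re-executing from step 2 with the substitution; state before step 2: [2 3 0])
2. fire T1 -> [2 3 0]
3. fire T3 -> [3 5 0]
4. fire T2 -> [1 8 0]
5. fire T3 -> [2 10 0]
6. fire T2 -> [0 13 0]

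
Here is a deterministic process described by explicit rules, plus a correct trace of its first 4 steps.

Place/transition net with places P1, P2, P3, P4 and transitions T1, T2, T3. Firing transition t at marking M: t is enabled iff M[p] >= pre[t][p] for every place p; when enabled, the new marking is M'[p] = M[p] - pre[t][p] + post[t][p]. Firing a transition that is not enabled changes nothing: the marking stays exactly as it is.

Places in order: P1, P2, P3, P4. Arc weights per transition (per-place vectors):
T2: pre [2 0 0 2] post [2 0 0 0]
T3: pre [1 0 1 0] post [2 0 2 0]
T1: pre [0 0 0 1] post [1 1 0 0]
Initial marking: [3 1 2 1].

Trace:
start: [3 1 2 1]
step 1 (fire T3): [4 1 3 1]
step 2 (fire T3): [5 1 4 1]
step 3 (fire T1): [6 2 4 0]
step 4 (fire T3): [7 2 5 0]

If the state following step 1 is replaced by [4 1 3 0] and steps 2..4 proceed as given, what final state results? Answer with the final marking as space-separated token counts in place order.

state after step 1 := [4 1 3 0]
step 2 (fire T3): [5 1 4 0]
step 3 (fire T1): [5 1 4 0]
step 4 (fire T3): [6 1 5 0]

6 1 5 0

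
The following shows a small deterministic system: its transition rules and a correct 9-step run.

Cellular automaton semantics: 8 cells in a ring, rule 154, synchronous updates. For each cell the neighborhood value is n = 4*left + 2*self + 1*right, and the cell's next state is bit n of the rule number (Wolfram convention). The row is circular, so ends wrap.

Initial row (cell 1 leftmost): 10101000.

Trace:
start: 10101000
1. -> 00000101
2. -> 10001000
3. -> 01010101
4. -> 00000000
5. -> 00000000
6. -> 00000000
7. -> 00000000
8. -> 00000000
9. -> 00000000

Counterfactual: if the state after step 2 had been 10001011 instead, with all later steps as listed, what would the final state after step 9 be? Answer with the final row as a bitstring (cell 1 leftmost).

11010001

state after step 2 := 10001011
3. -> 01010011
4. -> 00001110
5. -> 00011101
6. -> 10111000
7. -> 00110101
8. -> 11100000
9. -> 11010001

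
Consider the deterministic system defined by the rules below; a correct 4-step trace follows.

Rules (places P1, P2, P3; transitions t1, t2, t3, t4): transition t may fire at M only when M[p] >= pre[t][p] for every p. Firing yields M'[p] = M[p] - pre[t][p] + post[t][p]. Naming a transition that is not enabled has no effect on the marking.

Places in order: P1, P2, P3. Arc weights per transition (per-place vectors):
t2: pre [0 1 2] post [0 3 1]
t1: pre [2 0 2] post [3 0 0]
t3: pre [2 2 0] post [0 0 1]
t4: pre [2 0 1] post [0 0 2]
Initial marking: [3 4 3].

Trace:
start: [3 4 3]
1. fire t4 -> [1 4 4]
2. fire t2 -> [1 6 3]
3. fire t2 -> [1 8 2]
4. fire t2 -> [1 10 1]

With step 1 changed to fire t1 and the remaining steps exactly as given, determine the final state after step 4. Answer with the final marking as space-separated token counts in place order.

4 4 1

(re-executing from step 1 with the substitution; state before step 1: [3 4 3])
1. fire t1 -> [4 4 1]
2. fire t2 -> [4 4 1]
3. fire t2 -> [4 4 1]
4. fire t2 -> [4 4 1]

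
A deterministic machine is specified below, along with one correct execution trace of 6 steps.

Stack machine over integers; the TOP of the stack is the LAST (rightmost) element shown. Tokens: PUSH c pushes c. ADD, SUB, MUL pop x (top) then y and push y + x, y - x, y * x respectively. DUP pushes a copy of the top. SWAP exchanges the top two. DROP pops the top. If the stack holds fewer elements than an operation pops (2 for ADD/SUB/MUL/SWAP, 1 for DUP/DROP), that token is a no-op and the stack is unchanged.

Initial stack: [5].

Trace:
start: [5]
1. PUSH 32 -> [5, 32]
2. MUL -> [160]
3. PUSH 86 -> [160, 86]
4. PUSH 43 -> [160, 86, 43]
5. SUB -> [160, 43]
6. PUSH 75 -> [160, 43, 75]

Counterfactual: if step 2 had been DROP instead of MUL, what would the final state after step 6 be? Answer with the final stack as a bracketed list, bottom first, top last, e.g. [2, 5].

[5, 43, 75]

(re-executing from step 2 with the substitution; state before step 2: [5, 32])
2. DROP -> [5]
3. PUSH 86 -> [5, 86]
4. PUSH 43 -> [5, 86, 43]
5. SUB -> [5, 43]
6. PUSH 75 -> [5, 43, 75]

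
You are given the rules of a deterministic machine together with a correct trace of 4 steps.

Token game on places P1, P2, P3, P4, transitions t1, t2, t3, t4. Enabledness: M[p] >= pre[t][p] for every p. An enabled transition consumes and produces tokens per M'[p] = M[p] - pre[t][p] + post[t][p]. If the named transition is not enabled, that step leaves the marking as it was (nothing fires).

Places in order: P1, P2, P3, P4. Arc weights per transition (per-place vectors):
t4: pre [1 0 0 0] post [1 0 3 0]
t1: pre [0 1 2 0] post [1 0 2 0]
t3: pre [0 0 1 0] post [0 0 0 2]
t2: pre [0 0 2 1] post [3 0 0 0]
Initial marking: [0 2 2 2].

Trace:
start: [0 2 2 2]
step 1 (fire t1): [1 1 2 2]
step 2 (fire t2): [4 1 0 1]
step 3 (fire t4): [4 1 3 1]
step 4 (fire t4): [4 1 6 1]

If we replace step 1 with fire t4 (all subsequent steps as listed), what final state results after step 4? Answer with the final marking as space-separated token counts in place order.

3 2 6 1

(re-executing from step 1 with the substitution; state before step 1: [0 2 2 2])
step 1 (fire t4): [0 2 2 2]
step 2 (fire t2): [3 2 0 1]
step 3 (fire t4): [3 2 3 1]
step 4 (fire t4): [3 2 6 1]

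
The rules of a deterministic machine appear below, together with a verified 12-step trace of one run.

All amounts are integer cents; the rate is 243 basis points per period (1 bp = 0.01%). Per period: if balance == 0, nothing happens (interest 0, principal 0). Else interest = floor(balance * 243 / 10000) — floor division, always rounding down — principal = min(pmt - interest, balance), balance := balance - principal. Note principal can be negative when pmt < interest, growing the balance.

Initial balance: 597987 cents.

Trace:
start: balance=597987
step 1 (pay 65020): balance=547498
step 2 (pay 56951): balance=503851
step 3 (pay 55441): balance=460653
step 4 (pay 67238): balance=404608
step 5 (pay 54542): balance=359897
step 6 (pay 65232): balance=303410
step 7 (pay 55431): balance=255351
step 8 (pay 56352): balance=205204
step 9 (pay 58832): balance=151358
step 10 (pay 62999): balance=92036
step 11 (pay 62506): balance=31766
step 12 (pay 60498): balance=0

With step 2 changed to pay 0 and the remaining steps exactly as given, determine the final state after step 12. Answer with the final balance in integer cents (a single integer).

44446

(re-executing from step 2 with the substitution; state before step 2: balance=547498)
step 2 (pay 0): balance=560802
step 3 (pay 55441): balance=518988
step 4 (pay 67238): balance=464361
step 5 (pay 54542): balance=421102
step 6 (pay 65232): balance=366102
step 7 (pay 55431): balance=319567
step 8 (pay 56352): balance=270980
step 9 (pay 58832): balance=218732
step 10 (pay 62999): balance=161048
step 11 (pay 62506): balance=102455
step 12 (pay 60498): balance=44446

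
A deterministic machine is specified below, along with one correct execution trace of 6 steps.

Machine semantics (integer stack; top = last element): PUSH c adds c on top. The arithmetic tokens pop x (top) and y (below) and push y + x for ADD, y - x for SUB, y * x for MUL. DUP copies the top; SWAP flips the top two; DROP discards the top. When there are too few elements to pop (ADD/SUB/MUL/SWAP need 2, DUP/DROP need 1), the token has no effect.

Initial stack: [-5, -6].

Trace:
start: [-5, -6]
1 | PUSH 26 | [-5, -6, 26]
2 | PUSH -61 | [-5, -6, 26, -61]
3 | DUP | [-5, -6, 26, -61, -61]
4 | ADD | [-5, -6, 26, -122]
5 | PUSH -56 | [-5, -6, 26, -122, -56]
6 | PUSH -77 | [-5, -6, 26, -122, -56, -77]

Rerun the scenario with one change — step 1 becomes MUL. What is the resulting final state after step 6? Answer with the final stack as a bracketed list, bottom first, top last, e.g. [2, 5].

(re-executing from step 1 with the substitution; state before step 1: [-5, -6])
1 | MUL | [30]
2 | PUSH -61 | [30, -61]
3 | DUP | [30, -61, -61]
4 | ADD | [30, -122]
5 | PUSH -56 | [30, -122, -56]
6 | PUSH -77 | [30, -122, -56, -77]

[30, -122, -56, -77]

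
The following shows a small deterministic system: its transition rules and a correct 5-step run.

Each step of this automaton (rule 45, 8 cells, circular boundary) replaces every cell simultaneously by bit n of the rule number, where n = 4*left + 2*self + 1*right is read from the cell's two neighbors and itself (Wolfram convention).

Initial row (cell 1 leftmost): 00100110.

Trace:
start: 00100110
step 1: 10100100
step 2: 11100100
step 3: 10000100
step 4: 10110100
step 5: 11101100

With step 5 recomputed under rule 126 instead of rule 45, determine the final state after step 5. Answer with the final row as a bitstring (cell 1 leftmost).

(re-executing step 5 under rule 126; state before step 5: 10110100)
step 5: 11111111

11111111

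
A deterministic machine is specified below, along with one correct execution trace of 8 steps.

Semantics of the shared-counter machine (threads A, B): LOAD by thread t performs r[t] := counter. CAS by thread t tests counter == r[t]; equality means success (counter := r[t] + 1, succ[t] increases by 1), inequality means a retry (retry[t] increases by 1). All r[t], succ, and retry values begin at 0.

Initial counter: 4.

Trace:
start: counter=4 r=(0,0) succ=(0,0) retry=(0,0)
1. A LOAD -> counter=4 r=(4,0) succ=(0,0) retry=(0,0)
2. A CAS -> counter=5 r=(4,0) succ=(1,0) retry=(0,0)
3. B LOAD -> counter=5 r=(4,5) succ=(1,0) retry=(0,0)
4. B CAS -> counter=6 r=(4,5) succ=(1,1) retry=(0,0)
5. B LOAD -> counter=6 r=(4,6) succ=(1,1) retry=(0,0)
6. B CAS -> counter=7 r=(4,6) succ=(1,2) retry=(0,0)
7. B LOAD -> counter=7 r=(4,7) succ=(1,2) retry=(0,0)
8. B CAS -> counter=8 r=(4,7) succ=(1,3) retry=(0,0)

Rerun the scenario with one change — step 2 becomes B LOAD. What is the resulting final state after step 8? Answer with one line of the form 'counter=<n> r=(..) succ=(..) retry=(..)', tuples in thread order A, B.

counter=7 r=(4,6) succ=(0,3) retry=(0,0)

(re-executing from step 2 with the substitution; state before step 2: counter=4 r=(4,0) succ=(0,0) retry=(0,0))
2. B LOAD -> counter=4 r=(4,4) succ=(0,0) retry=(0,0)
3. B LOAD -> counter=4 r=(4,4) succ=(0,0) retry=(0,0)
4. B CAS -> counter=5 r=(4,4) succ=(0,1) retry=(0,0)
5. B LOAD -> counter=5 r=(4,5) succ=(0,1) retry=(0,0)
6. B CAS -> counter=6 r=(4,5) succ=(0,2) retry=(0,0)
7. B LOAD -> counter=6 r=(4,6) succ=(0,2) retry=(0,0)
8. B CAS -> counter=7 r=(4,6) succ=(0,3) retry=(0,0)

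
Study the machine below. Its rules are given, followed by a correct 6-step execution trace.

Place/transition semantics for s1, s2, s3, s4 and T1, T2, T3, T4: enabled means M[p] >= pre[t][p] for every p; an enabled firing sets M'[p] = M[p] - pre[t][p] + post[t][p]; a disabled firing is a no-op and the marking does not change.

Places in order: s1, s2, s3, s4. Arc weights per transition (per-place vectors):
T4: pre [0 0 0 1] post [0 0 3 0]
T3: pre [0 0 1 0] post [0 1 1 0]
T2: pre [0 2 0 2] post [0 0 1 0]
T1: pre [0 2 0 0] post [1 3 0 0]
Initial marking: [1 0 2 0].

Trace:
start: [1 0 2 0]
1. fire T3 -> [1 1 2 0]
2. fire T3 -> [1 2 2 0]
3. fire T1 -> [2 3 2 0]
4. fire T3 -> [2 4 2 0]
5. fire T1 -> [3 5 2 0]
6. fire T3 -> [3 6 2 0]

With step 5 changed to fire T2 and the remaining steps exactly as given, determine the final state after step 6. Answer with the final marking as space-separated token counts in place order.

(re-executing from step 5 with the substitution; state before step 5: [2 4 2 0])
5. fire T2 -> [2 4 2 0]
6. fire T3 -> [2 5 2 0]

2 5 2 0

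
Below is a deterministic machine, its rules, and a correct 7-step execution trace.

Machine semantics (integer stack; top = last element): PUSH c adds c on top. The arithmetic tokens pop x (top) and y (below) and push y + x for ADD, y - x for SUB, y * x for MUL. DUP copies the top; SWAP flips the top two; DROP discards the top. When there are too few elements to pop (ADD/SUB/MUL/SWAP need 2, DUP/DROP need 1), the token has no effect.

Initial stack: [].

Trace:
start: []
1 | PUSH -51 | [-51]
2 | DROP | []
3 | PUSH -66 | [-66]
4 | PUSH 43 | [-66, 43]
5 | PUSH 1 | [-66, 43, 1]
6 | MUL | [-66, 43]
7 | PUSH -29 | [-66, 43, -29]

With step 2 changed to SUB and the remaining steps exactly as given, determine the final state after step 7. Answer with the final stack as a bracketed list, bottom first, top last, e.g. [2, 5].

[-51, -66, 43, -29]

(re-executing from step 2 with the substitution; state before step 2: [-51])
2 | SUB | [-51]
3 | PUSH -66 | [-51, -66]
4 | PUSH 43 | [-51, -66, 43]
5 | PUSH 1 | [-51, -66, 43, 1]
6 | MUL | [-51, -66, 43]
7 | PUSH -29 | [-51, -66, 43, -29]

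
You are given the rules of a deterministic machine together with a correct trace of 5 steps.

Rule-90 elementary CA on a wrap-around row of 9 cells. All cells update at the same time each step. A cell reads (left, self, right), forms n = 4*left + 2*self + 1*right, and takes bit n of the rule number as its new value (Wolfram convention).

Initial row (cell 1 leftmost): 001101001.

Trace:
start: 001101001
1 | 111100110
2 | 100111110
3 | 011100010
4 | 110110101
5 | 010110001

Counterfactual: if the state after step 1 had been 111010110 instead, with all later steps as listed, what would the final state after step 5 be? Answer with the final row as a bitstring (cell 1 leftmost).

state after step 1 := 111010110
2 | 101000110
3 | 000101110
4 | 001001011
5 | 110110011

110110011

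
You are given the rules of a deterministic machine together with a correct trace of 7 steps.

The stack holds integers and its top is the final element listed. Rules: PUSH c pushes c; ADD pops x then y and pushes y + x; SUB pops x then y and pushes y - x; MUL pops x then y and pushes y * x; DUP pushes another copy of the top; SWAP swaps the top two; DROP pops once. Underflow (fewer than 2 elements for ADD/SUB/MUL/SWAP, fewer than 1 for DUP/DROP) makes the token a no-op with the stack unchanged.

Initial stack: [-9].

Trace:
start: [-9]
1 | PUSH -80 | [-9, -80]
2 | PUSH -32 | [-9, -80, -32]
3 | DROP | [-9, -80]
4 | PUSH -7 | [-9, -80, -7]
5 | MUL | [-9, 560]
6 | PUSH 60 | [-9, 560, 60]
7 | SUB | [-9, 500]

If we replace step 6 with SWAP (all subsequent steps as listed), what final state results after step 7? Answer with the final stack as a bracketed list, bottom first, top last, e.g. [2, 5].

[569]

(re-executing from step 6 with the substitution; state before step 6: [-9, 560])
6 | SWAP | [560, -9]
7 | SUB | [569]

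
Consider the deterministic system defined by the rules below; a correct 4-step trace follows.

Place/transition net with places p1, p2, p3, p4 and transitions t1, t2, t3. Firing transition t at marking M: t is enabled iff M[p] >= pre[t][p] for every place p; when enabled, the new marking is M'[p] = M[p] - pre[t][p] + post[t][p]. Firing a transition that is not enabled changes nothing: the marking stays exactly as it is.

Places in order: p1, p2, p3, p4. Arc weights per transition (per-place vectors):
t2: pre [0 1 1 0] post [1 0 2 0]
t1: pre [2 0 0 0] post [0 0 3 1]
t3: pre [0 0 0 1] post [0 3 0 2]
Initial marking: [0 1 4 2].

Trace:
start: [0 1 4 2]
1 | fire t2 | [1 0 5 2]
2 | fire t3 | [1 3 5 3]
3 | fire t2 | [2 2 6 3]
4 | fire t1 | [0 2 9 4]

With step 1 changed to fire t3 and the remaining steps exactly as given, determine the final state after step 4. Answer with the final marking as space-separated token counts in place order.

1 6 5 4

(re-executing from step 1 with the substitution; state before step 1: [0 1 4 2])
1 | fire t3 | [0 4 4 3]
2 | fire t3 | [0 7 4 4]
3 | fire t2 | [1 6 5 4]
4 | fire t1 | [1 6 5 4]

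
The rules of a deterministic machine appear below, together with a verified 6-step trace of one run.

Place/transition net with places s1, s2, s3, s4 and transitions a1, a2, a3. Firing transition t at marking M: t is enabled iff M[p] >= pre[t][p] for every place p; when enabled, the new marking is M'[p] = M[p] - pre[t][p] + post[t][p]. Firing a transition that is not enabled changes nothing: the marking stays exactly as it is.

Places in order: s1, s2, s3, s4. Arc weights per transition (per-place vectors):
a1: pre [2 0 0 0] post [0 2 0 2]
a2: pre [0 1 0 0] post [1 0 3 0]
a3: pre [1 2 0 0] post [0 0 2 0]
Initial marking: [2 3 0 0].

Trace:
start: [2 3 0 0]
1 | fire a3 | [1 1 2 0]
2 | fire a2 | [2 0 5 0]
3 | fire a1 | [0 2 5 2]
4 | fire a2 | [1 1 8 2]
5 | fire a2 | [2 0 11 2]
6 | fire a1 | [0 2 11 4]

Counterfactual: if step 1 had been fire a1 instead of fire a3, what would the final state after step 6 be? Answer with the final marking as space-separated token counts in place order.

(re-executing from step 1 with the substitution; state before step 1: [2 3 0 0])
1 | fire a1 | [0 5 0 2]
2 | fire a2 | [1 4 3 2]
3 | fire a1 | [1 4 3 2]
4 | fire a2 | [2 3 6 2]
5 | fire a2 | [3 2 9 2]
6 | fire a1 | [1 4 9 4]

1 4 9 4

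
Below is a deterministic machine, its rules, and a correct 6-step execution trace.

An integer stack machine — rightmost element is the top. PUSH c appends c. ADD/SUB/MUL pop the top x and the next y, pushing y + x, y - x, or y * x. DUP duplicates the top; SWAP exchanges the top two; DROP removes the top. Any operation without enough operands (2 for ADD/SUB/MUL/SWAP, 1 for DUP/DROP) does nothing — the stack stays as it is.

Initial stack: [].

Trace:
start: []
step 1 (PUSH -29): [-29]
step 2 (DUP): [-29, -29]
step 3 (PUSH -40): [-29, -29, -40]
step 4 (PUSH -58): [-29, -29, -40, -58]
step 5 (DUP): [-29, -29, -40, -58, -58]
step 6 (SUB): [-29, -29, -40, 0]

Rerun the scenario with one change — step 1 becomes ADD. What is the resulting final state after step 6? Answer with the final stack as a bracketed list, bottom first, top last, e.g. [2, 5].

(re-executing from step 1 with the substitution; state before step 1: [])
step 1 (ADD): []
step 2 (DUP): []
step 3 (PUSH -40): [-40]
step 4 (PUSH -58): [-40, -58]
step 5 (DUP): [-40, -58, -58]
step 6 (SUB): [-40, 0]

[-40, 0]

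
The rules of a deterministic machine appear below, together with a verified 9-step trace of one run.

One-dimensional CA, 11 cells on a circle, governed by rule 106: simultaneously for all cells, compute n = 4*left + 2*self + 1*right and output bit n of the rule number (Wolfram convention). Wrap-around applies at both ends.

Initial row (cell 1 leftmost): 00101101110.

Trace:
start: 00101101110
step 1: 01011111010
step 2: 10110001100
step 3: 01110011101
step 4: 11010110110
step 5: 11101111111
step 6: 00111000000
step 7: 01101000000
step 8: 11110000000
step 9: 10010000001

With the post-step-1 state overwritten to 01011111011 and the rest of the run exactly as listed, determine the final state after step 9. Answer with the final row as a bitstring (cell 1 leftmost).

00101110000

state after step 1 := 01011111011
step 2: 10110001111
step 3: 11110011000
step 4: 10010111001
step 5: 10101101011
step 6: 11011110110
step 7: 11110011111
step 8: 00010110000
step 9: 00101110000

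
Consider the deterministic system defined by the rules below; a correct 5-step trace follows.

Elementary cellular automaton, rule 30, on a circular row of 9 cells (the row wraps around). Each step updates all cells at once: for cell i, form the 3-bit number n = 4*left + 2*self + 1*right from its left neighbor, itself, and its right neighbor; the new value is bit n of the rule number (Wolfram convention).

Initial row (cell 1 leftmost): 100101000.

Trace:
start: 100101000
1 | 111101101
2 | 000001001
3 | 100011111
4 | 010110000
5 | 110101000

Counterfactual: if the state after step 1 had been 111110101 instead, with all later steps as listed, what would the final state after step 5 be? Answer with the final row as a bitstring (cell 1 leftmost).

011110111

state after step 1 := 111110101
2 | 000000101
3 | 100001101
4 | 010011001
5 | 011110111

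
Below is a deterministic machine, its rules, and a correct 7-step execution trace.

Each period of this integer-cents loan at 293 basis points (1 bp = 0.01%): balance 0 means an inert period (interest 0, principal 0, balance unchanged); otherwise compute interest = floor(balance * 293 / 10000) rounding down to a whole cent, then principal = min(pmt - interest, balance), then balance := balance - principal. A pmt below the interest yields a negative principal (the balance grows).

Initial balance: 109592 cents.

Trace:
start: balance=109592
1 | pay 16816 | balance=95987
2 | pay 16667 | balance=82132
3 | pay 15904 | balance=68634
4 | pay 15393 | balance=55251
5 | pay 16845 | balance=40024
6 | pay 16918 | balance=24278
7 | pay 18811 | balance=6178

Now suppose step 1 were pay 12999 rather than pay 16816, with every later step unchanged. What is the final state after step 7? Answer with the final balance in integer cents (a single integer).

(re-executing from step 1 with the substitution; state before step 1: balance=109592)
1 | pay 12999 | balance=99804
2 | pay 16667 | balance=86061
3 | pay 15904 | balance=72678
4 | pay 15393 | balance=59414
5 | pay 16845 | balance=44309
6 | pay 16918 | balance=28689
7 | pay 18811 | balance=10718

10718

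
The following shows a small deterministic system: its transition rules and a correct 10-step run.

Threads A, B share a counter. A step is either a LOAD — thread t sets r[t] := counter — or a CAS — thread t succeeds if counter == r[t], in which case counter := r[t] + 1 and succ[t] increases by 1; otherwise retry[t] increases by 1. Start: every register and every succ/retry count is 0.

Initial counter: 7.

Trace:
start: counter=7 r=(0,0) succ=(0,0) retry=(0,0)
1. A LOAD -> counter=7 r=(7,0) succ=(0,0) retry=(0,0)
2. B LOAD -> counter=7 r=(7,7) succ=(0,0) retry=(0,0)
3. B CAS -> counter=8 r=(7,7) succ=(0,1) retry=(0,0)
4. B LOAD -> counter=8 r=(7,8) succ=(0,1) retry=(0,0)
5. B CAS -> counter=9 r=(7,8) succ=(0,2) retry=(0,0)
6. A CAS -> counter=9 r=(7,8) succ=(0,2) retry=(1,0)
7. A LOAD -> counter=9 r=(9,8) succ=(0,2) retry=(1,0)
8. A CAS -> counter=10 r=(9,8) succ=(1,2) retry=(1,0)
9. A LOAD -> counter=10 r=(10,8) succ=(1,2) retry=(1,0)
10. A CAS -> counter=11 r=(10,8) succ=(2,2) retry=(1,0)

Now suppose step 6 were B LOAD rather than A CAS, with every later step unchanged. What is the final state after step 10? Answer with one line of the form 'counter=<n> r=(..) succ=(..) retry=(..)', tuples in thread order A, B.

counter=11 r=(10,9) succ=(2,2) retry=(0,0)

(re-executing from step 6 with the substitution; state before step 6: counter=9 r=(7,8) succ=(0,2) retry=(0,0))
6. B LOAD -> counter=9 r=(7,9) succ=(0,2) retry=(0,0)
7. A LOAD -> counter=9 r=(9,9) succ=(0,2) retry=(0,0)
8. A CAS -> counter=10 r=(9,9) succ=(1,2) retry=(0,0)
9. A LOAD -> counter=10 r=(10,9) succ=(1,2) retry=(0,0)
10. A CAS -> counter=11 r=(10,9) succ=(2,2) retry=(0,0)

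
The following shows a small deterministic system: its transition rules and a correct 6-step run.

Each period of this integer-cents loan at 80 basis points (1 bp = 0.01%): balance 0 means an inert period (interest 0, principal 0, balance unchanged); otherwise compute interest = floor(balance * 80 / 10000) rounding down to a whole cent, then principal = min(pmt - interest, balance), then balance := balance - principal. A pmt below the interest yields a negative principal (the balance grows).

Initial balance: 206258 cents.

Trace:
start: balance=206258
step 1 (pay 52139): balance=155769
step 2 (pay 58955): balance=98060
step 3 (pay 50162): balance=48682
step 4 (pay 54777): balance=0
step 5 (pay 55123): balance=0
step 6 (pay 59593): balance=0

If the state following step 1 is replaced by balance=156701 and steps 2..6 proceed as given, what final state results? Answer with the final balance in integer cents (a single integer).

0

state after step 1 := balance=156701
step 2 (pay 58955): balance=98999
step 3 (pay 50162): balance=49628
step 4 (pay 54777): balance=0
step 5 (pay 55123): balance=0
step 6 (pay 59593): balance=0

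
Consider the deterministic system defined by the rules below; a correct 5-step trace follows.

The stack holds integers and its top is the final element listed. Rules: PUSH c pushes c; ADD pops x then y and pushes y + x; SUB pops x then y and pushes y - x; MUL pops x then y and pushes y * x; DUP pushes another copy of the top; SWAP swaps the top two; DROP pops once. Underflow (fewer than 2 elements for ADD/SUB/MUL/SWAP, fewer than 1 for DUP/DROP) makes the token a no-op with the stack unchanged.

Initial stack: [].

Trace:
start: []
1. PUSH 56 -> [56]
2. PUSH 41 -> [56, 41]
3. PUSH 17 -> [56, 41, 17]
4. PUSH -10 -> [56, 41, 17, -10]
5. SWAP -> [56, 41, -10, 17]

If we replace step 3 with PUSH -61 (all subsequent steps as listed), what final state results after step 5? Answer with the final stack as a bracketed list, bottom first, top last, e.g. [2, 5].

(re-executing from step 3 with the substitution; state before step 3: [56, 41])
3. PUSH -61 -> [56, 41, -61]
4. PUSH -10 -> [56, 41, -61, -10]
5. SWAP -> [56, 41, -10, -61]

[56, 41, -10, -61]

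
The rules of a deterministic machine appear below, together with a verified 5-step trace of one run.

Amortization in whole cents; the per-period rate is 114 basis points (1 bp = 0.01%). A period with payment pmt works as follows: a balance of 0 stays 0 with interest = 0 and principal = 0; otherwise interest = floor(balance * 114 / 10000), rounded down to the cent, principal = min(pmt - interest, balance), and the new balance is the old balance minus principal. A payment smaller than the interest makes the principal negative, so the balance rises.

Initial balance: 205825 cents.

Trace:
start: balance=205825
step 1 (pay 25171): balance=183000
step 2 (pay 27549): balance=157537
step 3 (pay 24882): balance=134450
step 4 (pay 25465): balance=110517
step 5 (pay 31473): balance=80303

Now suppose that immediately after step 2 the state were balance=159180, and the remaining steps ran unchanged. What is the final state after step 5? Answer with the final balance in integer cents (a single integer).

state after step 2 := balance=159180
step 3 (pay 24882): balance=136112
step 4 (pay 25465): balance=112198
step 5 (pay 31473): balance=82004

82004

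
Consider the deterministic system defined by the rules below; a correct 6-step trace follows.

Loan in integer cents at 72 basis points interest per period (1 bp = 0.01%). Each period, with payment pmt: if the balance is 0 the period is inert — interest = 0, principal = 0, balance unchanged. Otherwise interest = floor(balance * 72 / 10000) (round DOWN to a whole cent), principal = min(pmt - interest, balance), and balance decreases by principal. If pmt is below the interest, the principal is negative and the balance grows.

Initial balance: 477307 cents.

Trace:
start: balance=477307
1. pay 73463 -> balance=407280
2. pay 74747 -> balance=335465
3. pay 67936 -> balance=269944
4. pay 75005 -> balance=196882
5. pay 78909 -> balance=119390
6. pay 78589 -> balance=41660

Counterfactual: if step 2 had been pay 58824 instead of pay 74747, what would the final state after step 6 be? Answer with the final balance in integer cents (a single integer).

(re-executing from step 2 with the substitution; state before step 2: balance=407280)
2. pay 58824 -> balance=351388
3. pay 67936 -> balance=285981
4. pay 75005 -> balance=213035
5. pay 78909 -> balance=135659
6. pay 78589 -> balance=58046

58046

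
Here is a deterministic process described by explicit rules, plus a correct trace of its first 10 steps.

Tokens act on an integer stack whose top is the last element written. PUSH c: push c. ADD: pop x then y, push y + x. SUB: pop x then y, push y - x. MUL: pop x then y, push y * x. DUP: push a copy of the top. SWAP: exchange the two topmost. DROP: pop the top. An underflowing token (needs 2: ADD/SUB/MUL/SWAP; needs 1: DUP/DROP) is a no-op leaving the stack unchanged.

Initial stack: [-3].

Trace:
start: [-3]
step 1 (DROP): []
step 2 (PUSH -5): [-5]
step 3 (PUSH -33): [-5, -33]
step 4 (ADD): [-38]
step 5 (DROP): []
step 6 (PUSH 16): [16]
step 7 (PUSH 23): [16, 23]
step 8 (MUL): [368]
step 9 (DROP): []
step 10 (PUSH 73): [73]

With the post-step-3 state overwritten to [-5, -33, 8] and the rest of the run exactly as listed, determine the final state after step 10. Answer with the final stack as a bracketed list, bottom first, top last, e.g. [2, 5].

state after step 3 := [-5, -33, 8]
step 4 (ADD): [-5, -25]
step 5 (DROP): [-5]
step 6 (PUSH 16): [-5, 16]
step 7 (PUSH 23): [-5, 16, 23]
step 8 (MUL): [-5, 368]
step 9 (DROP): [-5]
step 10 (PUSH 73): [-5, 73]

[-5, 73]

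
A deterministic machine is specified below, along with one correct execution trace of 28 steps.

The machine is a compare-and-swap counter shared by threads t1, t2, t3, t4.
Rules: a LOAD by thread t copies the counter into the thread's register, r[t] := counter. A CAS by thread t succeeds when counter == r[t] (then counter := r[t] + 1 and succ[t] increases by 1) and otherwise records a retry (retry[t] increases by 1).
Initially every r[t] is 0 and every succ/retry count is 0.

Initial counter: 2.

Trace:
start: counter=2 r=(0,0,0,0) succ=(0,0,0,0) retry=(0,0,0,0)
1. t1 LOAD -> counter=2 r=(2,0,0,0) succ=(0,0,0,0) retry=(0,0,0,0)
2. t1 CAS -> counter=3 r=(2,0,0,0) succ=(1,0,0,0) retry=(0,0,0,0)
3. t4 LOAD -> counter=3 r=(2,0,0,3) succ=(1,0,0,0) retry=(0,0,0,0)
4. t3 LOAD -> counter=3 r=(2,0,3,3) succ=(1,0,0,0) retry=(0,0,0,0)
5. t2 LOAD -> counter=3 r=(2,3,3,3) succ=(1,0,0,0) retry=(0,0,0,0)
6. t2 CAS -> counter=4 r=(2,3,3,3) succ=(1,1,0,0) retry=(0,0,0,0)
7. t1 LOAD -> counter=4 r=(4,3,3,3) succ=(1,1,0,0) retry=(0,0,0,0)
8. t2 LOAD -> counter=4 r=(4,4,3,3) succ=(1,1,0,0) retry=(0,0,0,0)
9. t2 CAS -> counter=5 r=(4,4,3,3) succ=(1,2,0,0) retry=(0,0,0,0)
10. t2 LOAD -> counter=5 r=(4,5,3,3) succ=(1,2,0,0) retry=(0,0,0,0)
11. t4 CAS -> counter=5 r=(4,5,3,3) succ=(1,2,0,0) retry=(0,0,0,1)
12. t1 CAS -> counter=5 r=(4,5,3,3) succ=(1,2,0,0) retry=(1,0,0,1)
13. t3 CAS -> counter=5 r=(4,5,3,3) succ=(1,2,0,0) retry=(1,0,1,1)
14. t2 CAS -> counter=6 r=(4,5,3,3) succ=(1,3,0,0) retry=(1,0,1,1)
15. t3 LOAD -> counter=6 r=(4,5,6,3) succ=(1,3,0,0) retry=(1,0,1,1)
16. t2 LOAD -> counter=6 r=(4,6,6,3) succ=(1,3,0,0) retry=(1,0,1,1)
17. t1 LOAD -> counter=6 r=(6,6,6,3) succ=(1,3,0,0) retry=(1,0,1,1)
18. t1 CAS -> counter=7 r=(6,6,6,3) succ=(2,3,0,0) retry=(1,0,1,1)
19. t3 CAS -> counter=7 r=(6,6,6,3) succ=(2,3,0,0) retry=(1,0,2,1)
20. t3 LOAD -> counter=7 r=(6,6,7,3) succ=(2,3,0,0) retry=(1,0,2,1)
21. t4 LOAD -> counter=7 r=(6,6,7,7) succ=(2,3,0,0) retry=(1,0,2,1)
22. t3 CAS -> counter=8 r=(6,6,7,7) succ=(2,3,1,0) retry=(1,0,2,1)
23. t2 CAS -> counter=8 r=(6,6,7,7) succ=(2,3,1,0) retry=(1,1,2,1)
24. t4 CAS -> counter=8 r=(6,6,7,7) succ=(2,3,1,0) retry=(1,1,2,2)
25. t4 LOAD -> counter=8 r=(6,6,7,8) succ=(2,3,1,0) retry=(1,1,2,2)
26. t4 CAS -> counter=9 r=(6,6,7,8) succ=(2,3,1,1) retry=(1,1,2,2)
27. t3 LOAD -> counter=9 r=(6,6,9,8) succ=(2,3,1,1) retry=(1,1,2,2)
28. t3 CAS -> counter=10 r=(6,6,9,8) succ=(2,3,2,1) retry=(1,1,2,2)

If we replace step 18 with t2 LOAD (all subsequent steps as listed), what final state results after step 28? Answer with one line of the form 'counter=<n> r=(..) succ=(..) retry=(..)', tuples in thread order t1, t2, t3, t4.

counter=10 r=(6,6,9,8) succ=(1,3,3,1) retry=(1,1,1,2)

(re-executing from step 18 with the substitution; state before step 18: counter=6 r=(6,6,6,3) succ=(1,3,0,0) retry=(1,0,1,1))
18. t2 LOAD -> counter=6 r=(6,6,6,3) succ=(1,3,0,0) retry=(1,0,1,1)
19. t3 CAS -> counter=7 r=(6,6,6,3) succ=(1,3,1,0) retry=(1,0,1,1)
20. t3 LOAD -> counter=7 r=(6,6,7,3) succ=(1,3,1,0) retry=(1,0,1,1)
21. t4 LOAD -> counter=7 r=(6,6,7,7) succ=(1,3,1,0) retry=(1,0,1,1)
22. t3 CAS -> counter=8 r=(6,6,7,7) succ=(1,3,2,0) retry=(1,0,1,1)
23. t2 CAS -> counter=8 r=(6,6,7,7) succ=(1,3,2,0) retry=(1,1,1,1)
24. t4 CAS -> counter=8 r=(6,6,7,7) succ=(1,3,2,0) retry=(1,1,1,2)
25. t4 LOAD -> counter=8 r=(6,6,7,8) succ=(1,3,2,0) retry=(1,1,1,2)
26. t4 CAS -> counter=9 r=(6,6,7,8) succ=(1,3,2,1) retry=(1,1,1,2)
27. t3 LOAD -> counter=9 r=(6,6,9,8) succ=(1,3,2,1) retry=(1,1,1,2)
28. t3 CAS -> counter=10 r=(6,6,9,8) succ=(1,3,3,1) retry=(1,1,1,2)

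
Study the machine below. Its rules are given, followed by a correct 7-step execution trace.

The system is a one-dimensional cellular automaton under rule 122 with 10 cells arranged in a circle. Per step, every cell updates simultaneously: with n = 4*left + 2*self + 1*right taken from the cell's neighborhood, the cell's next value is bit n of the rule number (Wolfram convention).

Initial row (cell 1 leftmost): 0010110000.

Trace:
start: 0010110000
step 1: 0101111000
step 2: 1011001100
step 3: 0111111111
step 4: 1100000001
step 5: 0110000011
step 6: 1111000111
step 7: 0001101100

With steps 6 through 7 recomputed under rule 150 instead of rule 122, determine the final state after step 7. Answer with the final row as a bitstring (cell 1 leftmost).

0011101110

(re-executing steps 6..7 under rule 150; state before step 6: 0110000011)
step 6: 0001000100
step 7: 0011101110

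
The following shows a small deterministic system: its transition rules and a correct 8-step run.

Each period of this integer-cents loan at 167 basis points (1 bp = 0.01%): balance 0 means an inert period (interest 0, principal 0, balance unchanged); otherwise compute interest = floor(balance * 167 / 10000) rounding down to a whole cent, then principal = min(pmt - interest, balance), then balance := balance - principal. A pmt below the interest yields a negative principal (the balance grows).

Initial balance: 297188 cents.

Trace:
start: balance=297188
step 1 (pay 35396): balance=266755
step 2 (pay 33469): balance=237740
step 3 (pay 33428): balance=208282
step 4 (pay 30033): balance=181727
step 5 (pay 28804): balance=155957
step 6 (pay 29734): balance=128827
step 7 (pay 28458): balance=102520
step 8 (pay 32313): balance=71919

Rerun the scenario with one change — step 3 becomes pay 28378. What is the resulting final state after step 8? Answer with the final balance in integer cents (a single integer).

77405

(re-executing from step 3 with the substitution; state before step 3: balance=237740)
step 3 (pay 28378): balance=213332
step 4 (pay 30033): balance=186861
step 5 (pay 28804): balance=161177
step 6 (pay 29734): balance=134134
step 7 (pay 28458): balance=107916
step 8 (pay 32313): balance=77405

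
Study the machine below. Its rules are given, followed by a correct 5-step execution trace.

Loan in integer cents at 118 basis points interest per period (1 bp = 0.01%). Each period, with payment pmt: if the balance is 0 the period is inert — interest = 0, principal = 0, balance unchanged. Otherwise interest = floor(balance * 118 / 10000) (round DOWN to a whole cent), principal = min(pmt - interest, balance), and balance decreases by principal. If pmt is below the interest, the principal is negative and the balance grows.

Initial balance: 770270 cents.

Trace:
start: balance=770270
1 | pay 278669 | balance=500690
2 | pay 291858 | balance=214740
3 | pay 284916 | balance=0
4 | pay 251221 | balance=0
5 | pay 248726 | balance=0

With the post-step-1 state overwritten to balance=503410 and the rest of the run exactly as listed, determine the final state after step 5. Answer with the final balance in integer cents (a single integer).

state after step 1 := balance=503410
2 | pay 291858 | balance=217492
3 | pay 284916 | balance=0
4 | pay 251221 | balance=0
5 | pay 248726 | balance=0

0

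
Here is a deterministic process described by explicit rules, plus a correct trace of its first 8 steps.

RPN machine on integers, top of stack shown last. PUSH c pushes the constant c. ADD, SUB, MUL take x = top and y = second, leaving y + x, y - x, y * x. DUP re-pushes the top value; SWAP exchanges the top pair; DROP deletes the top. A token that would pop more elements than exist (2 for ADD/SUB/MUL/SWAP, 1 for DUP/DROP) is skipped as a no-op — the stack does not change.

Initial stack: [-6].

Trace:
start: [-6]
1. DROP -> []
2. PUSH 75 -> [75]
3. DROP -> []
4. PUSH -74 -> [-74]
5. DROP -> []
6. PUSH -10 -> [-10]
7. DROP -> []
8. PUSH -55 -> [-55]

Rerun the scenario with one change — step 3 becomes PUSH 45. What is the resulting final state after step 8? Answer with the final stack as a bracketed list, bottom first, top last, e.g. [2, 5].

[75, 45, -55]

(re-executing from step 3 with the substitution; state before step 3: [75])
3. PUSH 45 -> [75, 45]
4. PUSH -74 -> [75, 45, -74]
5. DROP -> [75, 45]
6. PUSH -10 -> [75, 45, -10]
7. DROP -> [75, 45]
8. PUSH -55 -> [75, 45, -55]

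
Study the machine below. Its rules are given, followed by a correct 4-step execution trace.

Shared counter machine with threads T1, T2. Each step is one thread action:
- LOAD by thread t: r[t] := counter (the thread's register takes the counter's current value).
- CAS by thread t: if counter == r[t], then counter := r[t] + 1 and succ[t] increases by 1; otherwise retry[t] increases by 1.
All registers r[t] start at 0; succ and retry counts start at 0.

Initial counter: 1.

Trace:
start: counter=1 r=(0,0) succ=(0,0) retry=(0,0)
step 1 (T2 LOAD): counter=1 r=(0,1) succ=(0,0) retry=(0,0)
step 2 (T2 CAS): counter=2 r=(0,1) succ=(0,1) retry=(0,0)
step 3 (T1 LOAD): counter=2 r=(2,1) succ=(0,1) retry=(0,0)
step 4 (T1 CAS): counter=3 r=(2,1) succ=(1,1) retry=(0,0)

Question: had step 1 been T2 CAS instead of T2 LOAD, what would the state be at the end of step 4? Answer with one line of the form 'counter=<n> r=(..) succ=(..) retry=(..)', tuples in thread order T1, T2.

counter=2 r=(1,0) succ=(1,0) retry=(0,2)

(re-executing from step 1 with the substitution; state before step 1: counter=1 r=(0,0) succ=(0,0) retry=(0,0))
step 1 (T2 CAS): counter=1 r=(0,0) succ=(0,0) retry=(0,1)
step 2 (T2 CAS): counter=1 r=(0,0) succ=(0,0) retry=(0,2)
step 3 (T1 LOAD): counter=1 r=(1,0) succ=(0,0) retry=(0,2)
step 4 (T1 CAS): counter=2 r=(1,0) succ=(1,0) retry=(0,2)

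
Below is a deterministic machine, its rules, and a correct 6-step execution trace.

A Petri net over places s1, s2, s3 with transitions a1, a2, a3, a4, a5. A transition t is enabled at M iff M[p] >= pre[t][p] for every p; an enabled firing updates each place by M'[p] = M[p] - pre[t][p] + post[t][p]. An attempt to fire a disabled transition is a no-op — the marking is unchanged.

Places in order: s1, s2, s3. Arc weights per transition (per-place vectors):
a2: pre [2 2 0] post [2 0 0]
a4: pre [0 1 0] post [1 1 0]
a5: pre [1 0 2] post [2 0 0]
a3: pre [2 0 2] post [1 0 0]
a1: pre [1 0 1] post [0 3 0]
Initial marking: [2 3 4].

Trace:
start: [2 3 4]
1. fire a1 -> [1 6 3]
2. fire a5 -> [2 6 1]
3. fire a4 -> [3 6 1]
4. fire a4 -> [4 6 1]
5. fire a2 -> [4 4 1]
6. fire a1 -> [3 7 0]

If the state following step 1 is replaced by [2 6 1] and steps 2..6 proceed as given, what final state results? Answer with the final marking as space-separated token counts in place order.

3 7 0

state after step 1 := [2 6 1]
2. fire a5 -> [2 6 1]
3. fire a4 -> [3 6 1]
4. fire a4 -> [4 6 1]
5. fire a2 -> [4 4 1]
6. fire a1 -> [3 7 0]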